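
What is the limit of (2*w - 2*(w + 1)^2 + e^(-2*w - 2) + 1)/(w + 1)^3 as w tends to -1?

-4/3

Direct substitution gives 0/0.
Apply L'Hôpital: lim (-4*w - 2*e^(-2*w - 2) - 2)/(3*(w + 1)^2), still 0/0.
Apply L'Hôpital: lim (4*e^(-2*w - 2) - 4)/(6*w + 6), still 0/0.
After 3 applications of L'Hôpital's rule the quotient is (-8*e^(-2*w - 2))/(6); substituting w = -1 gives -4/3.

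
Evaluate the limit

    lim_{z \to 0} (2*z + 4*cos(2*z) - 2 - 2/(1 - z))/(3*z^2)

Substitution gives 0/0 (the numerator vanishes to order 2).
Expand each term to order z^2: the coefficient of z^2 in -2·1/(1 - z) is -2 and in 4·cos(2z) is -8.
Lower-order terms cancel with the polynomial part, so the numerator is (-10)·z^2 + o(z^2), and the limit is (-10)/(3) = -10/3.

-10/3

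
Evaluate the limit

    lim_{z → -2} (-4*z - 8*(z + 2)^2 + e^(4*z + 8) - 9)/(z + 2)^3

Direct substitution gives 0/0.
Apply L'Hôpital: lim (-16*z + 4*e^(4*z + 8) - 36)/(3*(z + 2)^2), still 0/0.
Apply L'Hôpital: lim (16*e^(4*z + 8) - 16)/(6*z + 12), still 0/0.
After 3 applications of L'Hôpital's rule the quotient is (64*e^(4*z + 8))/(6); substituting z = -2 gives 32/3.

32/3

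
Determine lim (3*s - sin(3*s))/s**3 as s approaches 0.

Direct substitution gives 0/0.
Apply L'Hôpital: lim (3 - 3*cos(3*s))/(3*s^2), still 0/0.
Apply L'Hôpital: lim (9*sin(3*s))/(6*s), still 0/0.
After 3 applications of L'Hôpital's rule the quotient is (27*cos(3*s))/(6); substituting s = 0 gives 9/2.

9/2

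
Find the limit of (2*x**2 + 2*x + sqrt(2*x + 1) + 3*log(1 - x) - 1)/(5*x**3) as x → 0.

-1/10

Substitution gives 0/0 (the numerator vanishes to order 3).
Expand each term to order x^3: the coefficient of x^3 in 3·ln(1 - x) is -1 and in √(1 + 2x) is 1/2.
Lower-order terms cancel with the polynomial part, so the numerator is (-1/2)·x^3 + o(x^3), and the limit is (-1/2)/(5) = -1/10.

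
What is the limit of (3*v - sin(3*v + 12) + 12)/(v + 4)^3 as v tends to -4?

9/2

Direct substitution gives 0/0.
Apply L'Hôpital: lim (3 - 3*cos(3*v + 12))/(3*(v + 4)^2), still 0/0.
Apply L'Hôpital: lim (9*sin(3*v + 12))/(6*v + 24), still 0/0.
After 3 applications of L'Hôpital's rule the quotient is (27*cos(3*v + 12))/(6); substituting v = -4 gives 9/2.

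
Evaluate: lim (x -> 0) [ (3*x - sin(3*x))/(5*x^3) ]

9/10

Direct substitution gives 0/0.
Apply L'Hôpital: lim (3 - 3*cos(3*x))/(15*x^2), still 0/0.
Apply L'Hôpital: lim (9*sin(3*x))/(30*x), still 0/0.
After 3 applications of L'Hôpital's rule the quotient is (27*cos(3*x))/(30); substituting x = 0 gives 9/10.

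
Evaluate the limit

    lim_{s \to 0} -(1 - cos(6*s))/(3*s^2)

Substitution gives 0/0.
Use (1 − cos u)/u² → 1/2 with u = 6s: the limit is 6²/(2·(-3)) = -6.

-6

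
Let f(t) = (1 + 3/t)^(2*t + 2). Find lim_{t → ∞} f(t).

e^(6)

Write it as [(1 + 3/t)^t]^(2) · (1 + 3/t)^(2). The bracketed term tends to e^(3) and the second factor to 1, so the limit is e^(6).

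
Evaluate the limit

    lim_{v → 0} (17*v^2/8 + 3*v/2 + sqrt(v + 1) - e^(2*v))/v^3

-61/48

Substitution gives 0/0 (the numerator vanishes to order 3).
Expand each term to order v^3: the coefficient of v^3 in √(1 + v) is 1/16 and in −e^(2v) is -4/3.
Lower-order terms cancel with the polynomial part, so the numerator is (-61/48)·v^3 + o(v^3), and the limit is (-61/48)/(1) = -61/48.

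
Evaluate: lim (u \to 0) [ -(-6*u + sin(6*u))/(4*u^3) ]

Direct substitution gives 0/0.
Apply L'Hôpital: lim (6*cos(6*u) - 6)/(-12*u^2), still 0/0.
Apply L'Hôpital: lim (-36*sin(6*u))/(-24*u), still 0/0.
After 3 applications of L'Hôpital's rule the quotient is (-216*cos(6*u))/(-24); substituting u = 0 gives 9.

9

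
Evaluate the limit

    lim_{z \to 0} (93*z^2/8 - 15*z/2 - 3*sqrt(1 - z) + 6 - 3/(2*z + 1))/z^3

387/16

Substitution gives 0/0; apply L'Hôpital's rule 3 times.
After differentiating numerator and denominator 3 times the quotient is (144/(2*z + 1)^4 + 9/(8*(1 - z)^(5/2)))/(6); at z = 0 this is 387/16.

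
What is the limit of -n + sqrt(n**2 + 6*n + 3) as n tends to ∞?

An ∞ − ∞ form. Rationalising with the conjugate, the difference becomes (6n + 3) / (√(n^2 + 6*n + 3) + n).
For large n the denominator behaves like 2·n, so the quotient tends to 6/2 = 3.

3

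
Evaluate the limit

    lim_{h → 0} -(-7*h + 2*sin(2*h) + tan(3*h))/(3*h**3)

-19/9

Substitution gives 0/0; apply L'Hôpital's rule 3 times.
After differentiating numerator and denominator 3 times the quotient is (-16*cos(2*h) + 162*tan(3*h)^4 + 216*tan(3*h)^2 + 54)/(-18); at h = 0 this is -19/9.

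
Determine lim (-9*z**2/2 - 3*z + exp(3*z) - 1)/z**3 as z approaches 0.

9/2

Direct substitution gives 0/0.
Apply L'Hôpital: lim (-9*z + 3*e^(3*z) - 3)/(3*z^2), still 0/0.
Apply L'Hôpital: lim (9*e^(3*z) - 9)/(6*z), still 0/0.
After 3 applications of L'Hôpital's rule the quotient is (27*e^(3*z))/(6); substituting z = 0 gives 9/2.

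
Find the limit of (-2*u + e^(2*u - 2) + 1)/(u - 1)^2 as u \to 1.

2

Direct substitution gives 0/0.
Apply L'Hôpital: lim (2*e^(2*u - 2) - 2)/(2*u - 2), still 0/0.
After 2 applications of L'Hôpital's rule the quotient is (4*e^(2*u - 2))/(2); substituting u = 1 gives 2.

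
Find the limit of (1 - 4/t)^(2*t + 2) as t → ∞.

e^(-8)

Let L be the limit and take ln: ln L = lim (2t + 2)·ln(1 - 4/t) = lim (2t + 2)·(-4/t + O(1/t²)) = -8.
Hence L = e^(-8).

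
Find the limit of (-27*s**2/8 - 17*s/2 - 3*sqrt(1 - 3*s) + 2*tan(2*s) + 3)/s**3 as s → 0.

499/48

Substitution gives 0/0; apply L'Hôpital's rule 3 times.
After differentiating numerator and denominator 3 times the quotient is (96*tan(2*s)^2/cos(2*s)^2 + 32/cos(2*s)^2 + 243/(8*(1 - 3*s)^(5/2)))/(6); at s = 0 this is 499/48.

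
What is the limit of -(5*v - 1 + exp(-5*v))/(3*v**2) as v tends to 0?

-25/6

Direct substitution gives 0/0.
Apply L'Hôpital: lim (5 - 5*e^(-5*v))/(-6*v), still 0/0.
After 2 applications of L'Hôpital's rule the quotient is (25*e^(-5*v))/(-6); substituting v = 0 gives -25/6.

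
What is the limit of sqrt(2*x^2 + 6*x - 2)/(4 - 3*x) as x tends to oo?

For large |x|, √(2*x^2 + 6*x - 2) ≈ √2·|x| and the denominator ≈ -3x.
Since x → +∞, |x| = x, giving √2/(-3) = -√(2)/3.

-√(2)/3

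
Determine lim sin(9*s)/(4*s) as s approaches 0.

Substitution gives 0/0.
Write it as (9/4)·sin(9s)/(9s); since sin(u)/u → 1, the limit is 9/4.

9/4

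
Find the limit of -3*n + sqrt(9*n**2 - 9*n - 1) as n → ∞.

-3/2

This has the form ∞ − ∞. Multiply and divide by the conjugate √(9*n^2 - 9*n - 1) + 3n.
That gives (-9n - 1) / (√(9*n^2 - 9*n - 1) + 3n).
Divide numerator and denominator by n: the limit is -9/(2·3) = -3/2.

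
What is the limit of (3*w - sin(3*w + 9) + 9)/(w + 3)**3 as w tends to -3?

9/2

Direct substitution gives 0/0.
Apply L'Hôpital: lim (3 - 3*cos(3*w + 9))/(3*(w + 3)^2), still 0/0.
Apply L'Hôpital: lim (9*sin(3*w + 9))/(6*w + 18), still 0/0.
After 3 applications of L'Hôpital's rule the quotient is (27*cos(3*w + 9))/(6); substituting w = -3 gives 9/2.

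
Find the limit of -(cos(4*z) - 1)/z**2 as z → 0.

Direct substitution gives 0/0.
Apply L'Hôpital: lim (-4*sin(4*z))/(-2*z), still 0/0.
After 2 applications of L'Hôpital's rule the quotient is (-16*cos(4*z))/(-2); substituting z = 0 gives 8.

8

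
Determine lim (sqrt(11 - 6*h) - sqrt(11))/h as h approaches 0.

-3*√(11)/11

A 0/0 form; rationalise with √(11 - 6h) + √11. This collapses the numerator to -6h, leaving -6/(√(11 - 6h) + √11) → -6/(2√11) = -3*√(11)/11.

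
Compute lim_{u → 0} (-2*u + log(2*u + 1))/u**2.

-2

Direct substitution gives 0/0.
Apply L'Hôpital: lim (-2 + 2/(2*u + 1))/(2*u), still 0/0.
After 2 applications of L'Hôpital's rule the quotient is (-4/(2*u + 1)^2)/(2); substituting u = 0 gives -2.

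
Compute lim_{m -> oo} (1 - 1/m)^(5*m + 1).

e^(-5)

Let L be the limit and take ln: ln L = lim (5m + 1)·ln(1 - 1/m) = lim (5m + 1)·(-1/m + O(1/m²)) = -5.
Hence L = e^(-5).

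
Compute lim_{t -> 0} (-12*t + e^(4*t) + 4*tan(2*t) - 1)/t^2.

Substitution gives 0/0 (the numerator vanishes to order 2).
Expand each term to order t^2: the coefficient of t^2 in e^(4t) is 8 and in 4·tan(2t) is 0.
Lower-order terms cancel with the polynomial part, so the numerator is (8)·t^2 + o(t^2), and the limit is (8)/(1) = 8.

8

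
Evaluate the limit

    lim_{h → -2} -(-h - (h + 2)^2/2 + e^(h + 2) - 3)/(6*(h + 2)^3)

Direct substitution gives 0/0.
Apply L'Hôpital: lim (-h + e^(h + 2) - 3)/(-18*(h + 2)^2), still 0/0.
Apply L'Hôpital: lim (e^(h + 2) - 1)/(-36*h - 72), still 0/0.
After 3 applications of L'Hôpital's rule the quotient is (e^(h + 2))/(-36); substituting h = -2 gives -1/36.

-1/36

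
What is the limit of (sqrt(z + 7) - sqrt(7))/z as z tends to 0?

A 0/0 form; rationalise with √(7 + z) + √7. This collapses the numerator to z, leaving 1/(√(7 + z) + √7) → 1/(2√7) = √(7)/14.

√(7)/14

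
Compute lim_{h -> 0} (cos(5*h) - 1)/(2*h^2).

Direct substitution gives 0/0.
Apply L'Hôpital: lim (-5*sin(5*h))/(4*h), still 0/0.
After 2 applications of L'Hôpital's rule the quotient is (-25*cos(5*h))/(4); substituting h = 0 gives -25/4.

-25/4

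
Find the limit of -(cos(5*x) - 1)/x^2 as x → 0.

Direct substitution gives 0/0.
Apply L'Hôpital: lim (-5*sin(5*x))/(-2*x), still 0/0.
After 2 applications of L'Hôpital's rule the quotient is (-25*cos(5*x))/(-2); substituting x = 0 gives 25/2.

25/2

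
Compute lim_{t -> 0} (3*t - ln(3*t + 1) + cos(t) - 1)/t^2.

Substitution gives 0/0; apply L'Hôpital's rule 2 times.
After differentiating numerator and denominator 2 times the quotient is (-cos(t) + 9/(3*t + 1)^2)/(2); at t = 0 this is 4.

4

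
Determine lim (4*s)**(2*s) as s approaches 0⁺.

Base → 0⁺ and exponent → 0⁺: a 0^0 form.
Take logs: 2s·ln(4s). This is 0·(−∞); rewriting as ln(4s)/(1/(2s)) and applying L'Hôpital gives 0.
Hence the limit is e^0 = 1.

1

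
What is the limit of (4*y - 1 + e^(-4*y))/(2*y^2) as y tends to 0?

Direct substitution gives 0/0.
Apply L'Hôpital: lim (4 - 4*e^(-4*y))/(4*y), still 0/0.
After 2 applications of L'Hôpital's rule the quotient is (16*e^(-4*y))/(4); substituting y = 0 gives 4.

4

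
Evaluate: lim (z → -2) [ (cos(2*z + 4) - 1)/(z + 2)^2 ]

Direct substitution gives 0/0.
Apply L'Hôpital: lim (-2*sin(2*z + 4))/(2*z + 4), still 0/0.
After 2 applications of L'Hôpital's rule the quotient is (-4*cos(2*z + 4))/(2); substituting z = -2 gives -2.

-2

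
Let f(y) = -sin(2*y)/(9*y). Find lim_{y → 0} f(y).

Substitution gives 0/0.
Write it as (2/(-9))·sin(2y)/(2y); since sin(u)/u → 1, the limit is -2/9.

-2/9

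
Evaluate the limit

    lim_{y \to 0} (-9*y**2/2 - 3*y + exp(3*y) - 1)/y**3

Direct substitution gives 0/0.
Apply L'Hôpital: lim (-9*y + 3*e^(3*y) - 3)/(3*y^2), still 0/0.
Apply L'Hôpital: lim (9*e^(3*y) - 9)/(6*y), still 0/0.
After 3 applications of L'Hôpital's rule the quotient is (27*e^(3*y))/(6); substituting y = 0 gives 9/2.

9/2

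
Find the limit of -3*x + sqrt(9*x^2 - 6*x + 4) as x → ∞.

An ∞ − ∞ form. Rationalising with the conjugate, the difference becomes (-6x + 4) / (√(9*x^2 - 6*x + 4) + 3x).
For large x the denominator behaves like 2·3x, so the quotient tends to -6/6 = -1.

-1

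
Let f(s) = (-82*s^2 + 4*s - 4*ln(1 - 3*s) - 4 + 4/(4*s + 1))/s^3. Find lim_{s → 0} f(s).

Substitution gives 0/0 (the numerator vanishes to order 3).
Expand each term to order s^3: the coefficient of s^3 in -4·ln(1 - 3s) is 36 and in 4·1/(1 + 4s) is -256.
Lower-order terms cancel with the polynomial part, so the numerator is (-220)·s^3 + o(s^3), and the limit is (-220)/(1) = -220.

-220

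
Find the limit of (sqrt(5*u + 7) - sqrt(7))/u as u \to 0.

5*√(7)/14

A 0/0 form; rationalise with √(7 + 5u) + √7. This collapses the numerator to 5u, leaving 5/(√(7 + 5u) + √7) → 5/(2√7) = 5*√(7)/14.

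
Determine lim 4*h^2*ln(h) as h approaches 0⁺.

0

This is a 0·(−∞) form. Rewrite as 4·ln(h) / h^(−2) and apply L'Hôpital:
the derivative quotient is 4·(1/h) / (−2·h^(−3)) = (-4/2)·h^2 → 0.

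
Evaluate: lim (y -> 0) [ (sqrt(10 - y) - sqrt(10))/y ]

A 0/0 form; rationalise with √(10 - y) + √10. This collapses the numerator to -y, leaving -1/(√(10 - y) + √10) → -1/(2√10) = -√(10)/20.

-√(10)/20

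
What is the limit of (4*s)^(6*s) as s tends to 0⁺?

1

Base → 0⁺ and exponent → 0⁺: a 0^0 form.
Take logs: 6s·ln(4s). This is 0·(−∞); rewriting as ln(4s)/(1/(6s)) and applying L'Hôpital gives 0.
Hence the limit is e^0 = 1.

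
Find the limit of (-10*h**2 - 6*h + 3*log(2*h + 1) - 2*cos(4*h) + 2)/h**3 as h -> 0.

Substitution gives 0/0; apply L'Hôpital's rule 3 times.
After differentiating numerator and denominator 3 times the quotient is (-128*sin(4*h) + 48/(2*h + 1)^3)/(6); at h = 0 this is 8.

8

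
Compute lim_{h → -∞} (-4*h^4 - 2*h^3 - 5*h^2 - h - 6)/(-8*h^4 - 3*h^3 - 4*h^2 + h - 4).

Numerator and denominator both have degree 4.
Dividing every term by h^4, all lower-order terms vanish and the limit is the ratio of leading coefficients, -4/(-8) = 1/2.

1/2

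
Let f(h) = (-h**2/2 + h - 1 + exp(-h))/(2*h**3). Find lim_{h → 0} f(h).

Direct substitution gives 0/0.
Apply L'Hôpital: lim (-h + 1 - e^(-h))/(6*h^2), still 0/0.
Apply L'Hôpital: lim (-1 + e^(-h))/(12*h), still 0/0.
After 3 applications of L'Hôpital's rule the quotient is (-e^(-h))/(12); substituting h = 0 gives -1/12.

-1/12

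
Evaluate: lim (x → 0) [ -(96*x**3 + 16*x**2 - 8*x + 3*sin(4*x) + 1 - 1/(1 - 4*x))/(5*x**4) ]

256/5

Substitution gives 0/0 (the numerator vanishes to order 4).
Expand each term to order x^4: the coefficient of x^4 in 3·sin(4x) is 0 and in −1/(1 - 4x) is -256.
Lower-order terms cancel with the polynomial part, so the numerator is (-256)·x^4 + o(x^4), and the limit is (-256)/(-5) = 256/5.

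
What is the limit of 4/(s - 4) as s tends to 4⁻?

-∞

As s → 4⁻, (s - 4) → 0⁻, so (s - 4)^1 → 0⁻ and 4/(s - 4)^1 → -∞.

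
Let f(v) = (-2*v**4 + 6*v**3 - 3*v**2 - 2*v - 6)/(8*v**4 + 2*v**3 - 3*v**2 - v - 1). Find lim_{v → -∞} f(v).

-1/4

Numerator and denominator both have degree 4.
Dividing every term by v^4, all lower-order terms vanish and the limit is the ratio of leading coefficients, -2/(8) = -1/4.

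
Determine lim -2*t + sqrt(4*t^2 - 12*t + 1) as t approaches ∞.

-3

This has the form ∞ − ∞. Multiply and divide by the conjugate √(4*t^2 - 12*t + 1) + 2t.
That gives (-12t + 1) / (√(4*t^2 - 12*t + 1) + 2t).
Divide numerator and denominator by t: the limit is -12/(2·2) = -3.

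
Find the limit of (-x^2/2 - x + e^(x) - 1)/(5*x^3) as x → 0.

Direct substitution gives 0/0.
Apply L'Hôpital: lim (-x + e^(x) - 1)/(15*x^2), still 0/0.
Apply L'Hôpital: lim (e^(x) - 1)/(30*x), still 0/0.
After 3 applications of L'Hôpital's rule the quotient is (e^(x))/(30); substituting x = 0 gives 1/30.

1/30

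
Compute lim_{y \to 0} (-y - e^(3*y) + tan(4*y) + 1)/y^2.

-9/2

Substitution gives 0/0; apply L'Hôpital's rule 2 times.
After differentiating numerator and denominator 2 times the quotient is (-9*e^(3*y) + 32*tan(4*y)/cos(4*y)^2)/(2); at y = 0 this is -9/2.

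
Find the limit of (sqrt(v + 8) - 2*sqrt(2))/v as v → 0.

√(2)/8

Substitution gives 0/0. Multiply numerator and denominator by the conjugate √(8 + v) + √8.
The numerator becomes (8 + v) − 8 = v, so the expression simplifies to 1/(√(8 + v) + √8).
Letting v → 0 gives 1/(2√8) = √(2)/8.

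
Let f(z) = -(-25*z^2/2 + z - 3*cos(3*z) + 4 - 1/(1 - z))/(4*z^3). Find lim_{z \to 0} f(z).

1/4

Substitution gives 0/0 (the numerator vanishes to order 3).
Expand each term to order z^3: the coefficient of z^3 in -3·cos(3z) is 0 and in −1/(1 - z) is -1.
Lower-order terms cancel with the polynomial part, so the numerator is (-1)·z^3 + o(z^3), and the limit is (-1)/(-4) = 1/4.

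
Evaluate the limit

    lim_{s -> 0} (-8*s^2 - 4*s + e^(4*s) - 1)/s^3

32/3

Direct substitution gives 0/0.
Apply L'Hôpital: lim (-16*s + 4*e^(4*s) - 4)/(3*s^2), still 0/0.
Apply L'Hôpital: lim (16*e^(4*s) - 16)/(6*s), still 0/0.
After 3 applications of L'Hôpital's rule the quotient is (64*e^(4*s))/(6); substituting s = 0 gives 32/3.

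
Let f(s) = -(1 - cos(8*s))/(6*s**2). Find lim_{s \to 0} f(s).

-16/3

Substitution gives 0/0.
Use (1 − cos u)/u² → 1/2 with u = 8s: the limit is 8²/(2·(-6)) = -16/3.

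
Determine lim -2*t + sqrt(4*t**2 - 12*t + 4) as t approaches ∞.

This has the form ∞ − ∞. Multiply and divide by the conjugate √(4*t^2 - 12*t + 4) + 2t.
That gives (-12t + 4) / (√(4*t^2 - 12*t + 4) + 2t).
Divide numerator and denominator by t: the limit is -12/(2·2) = -3.

-3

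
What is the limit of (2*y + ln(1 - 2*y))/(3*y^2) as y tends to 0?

Direct substitution gives 0/0.
Apply L'Hôpital: lim (2 - 2/(1 - 2*y))/(6*y), still 0/0.
After 2 applications of L'Hôpital's rule the quotient is (-4/(1 - 2*y)^2)/(6); substituting y = 0 gives -2/3.

-2/3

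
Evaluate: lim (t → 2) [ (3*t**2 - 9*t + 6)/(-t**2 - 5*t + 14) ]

Direct substitution gives 0/0, so factor. Both numerator and denominator have (t - 2) as a factor.
After cancelling, the expression reduces to (3*t - 3)/(-t - 7).
Substituting t = 2 gives -1/3.

-1/3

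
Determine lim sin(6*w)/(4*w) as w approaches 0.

Substitution gives 0/0.
Write it as (6/4)·sin(6w)/(6w); since sin(u)/u → 1, the limit is 3/2.

3/2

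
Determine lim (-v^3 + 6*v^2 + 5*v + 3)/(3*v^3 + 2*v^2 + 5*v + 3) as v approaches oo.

Numerator and denominator both have degree 3.
Dividing every term by v^3, all lower-order terms vanish and the limit is the ratio of leading coefficients, -1/(3) = -1/3.

-1/3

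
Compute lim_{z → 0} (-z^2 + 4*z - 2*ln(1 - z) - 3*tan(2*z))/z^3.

-22/3

Substitution gives 0/0 (the numerator vanishes to order 3).
Expand each term to order z^3: the coefficient of z^3 in -3·tan(2z) is -8 and in -2·ln(1 - z) is 2/3.
Lower-order terms cancel with the polynomial part, so the numerator is (-22/3)·z^3 + o(z^3), and the limit is (-22/3)/(1) = -22/3.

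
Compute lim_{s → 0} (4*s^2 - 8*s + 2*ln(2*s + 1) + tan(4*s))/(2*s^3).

Substitution gives 0/0 (the numerator vanishes to order 3).
Expand each term to order s^3: the coefficient of s^3 in tan(4s) is 64/3 and in 2·ln(1 + 2s) is 16/3.
Lower-order terms cancel with the polynomial part, so the numerator is (80/3)·s^3 + o(s^3), and the limit is (80/3)/(2) = 40/3.

40/3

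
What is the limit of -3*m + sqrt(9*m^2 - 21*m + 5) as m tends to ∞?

An ∞ − ∞ form. Rationalising with the conjugate, the difference becomes (-21m + 5) / (√(9*m^2 - 21*m + 5) + 3m).
For large m the denominator behaves like 2·3m, so the quotient tends to -21/6 = -7/2.

-7/2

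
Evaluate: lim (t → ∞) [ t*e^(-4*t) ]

Write as t^1/e^{4t}, an ∞/∞ form.
Exponential growth dominates any polynomial, so repeated L'Hôpital (or the standard result) gives 0.

0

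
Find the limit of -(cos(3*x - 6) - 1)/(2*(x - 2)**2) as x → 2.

Direct substitution gives 0/0.
Apply L'Hôpital: lim (-3*sin(3*x - 6))/(8 - 4*x), still 0/0.
After 2 applications of L'Hôpital's rule the quotient is (-9*cos(3*x - 6))/(-4); substituting x = 2 gives 9/4.

9/4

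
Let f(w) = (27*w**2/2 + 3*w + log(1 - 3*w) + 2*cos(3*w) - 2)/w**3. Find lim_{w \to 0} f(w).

Substitution gives 0/0 (the numerator vanishes to order 3).
Expand each term to order w^3: the coefficient of w^3 in ln(1 - 3w) is -9 and in 2·cos(3w) is 0.
Lower-order terms cancel with the polynomial part, so the numerator is (-9)·w^3 + o(w^3), and the limit is (-9)/(1) = -9.

-9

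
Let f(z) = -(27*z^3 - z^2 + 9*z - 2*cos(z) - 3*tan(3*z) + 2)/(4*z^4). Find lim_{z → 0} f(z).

1/48

Substitution gives 0/0; apply L'Hôpital's rule 4 times.
After differentiating numerator and denominator 4 times the quotient is (-2*cos(z) - 5832*tan(3*z)^5 - 9720*tan(3*z)^3 - 3888*tan(3*z))/(-96); at z = 0 this is 1/48.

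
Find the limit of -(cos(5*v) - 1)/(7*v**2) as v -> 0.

Direct substitution gives 0/0.
Apply L'Hôpital: lim (-5*sin(5*v))/(-14*v), still 0/0.
After 2 applications of L'Hôpital's rule the quotient is (-25*cos(5*v))/(-14); substituting v = 0 gives 25/14.

25/14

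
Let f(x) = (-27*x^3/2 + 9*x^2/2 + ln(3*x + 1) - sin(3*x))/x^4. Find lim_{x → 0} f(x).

Substitution gives 0/0; apply L'Hôpital's rule 4 times.
After differentiating numerator and denominator 4 times the quotient is (-81*sin(3*x) - 486/(3*x + 1)^4)/(24); at x = 0 this is -81/4.

-81/4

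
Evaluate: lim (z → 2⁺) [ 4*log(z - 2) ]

As z → 2⁺, z - 2 → 0⁺ and ln(z - 2) → −∞.
Multiplying by 4 gives -∞.

-∞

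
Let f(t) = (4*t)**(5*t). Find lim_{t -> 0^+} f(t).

1

Base → 0⁺ and exponent → 0⁺: a 0^0 form.
Take logs: 5t·ln(4t). This is 0·(−∞); rewriting as ln(4t)/(1/(5t)) and applying L'Hôpital gives 0.
Hence the limit is e^0 = 1.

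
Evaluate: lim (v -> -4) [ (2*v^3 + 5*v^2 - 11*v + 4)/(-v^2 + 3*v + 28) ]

At v = -4 both the top and bottom vanish — a removable singularity. Factoring out (v + 4) from each leaves (2*v^2 - 3*v + 1)/(7 - v), which at v = -4 equals 45/11.

45/11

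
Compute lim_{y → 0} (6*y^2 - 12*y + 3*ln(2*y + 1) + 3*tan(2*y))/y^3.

Substitution gives 0/0 (the numerator vanishes to order 3).
Expand each term to order y^3: the coefficient of y^3 in 3·tan(2y) is 8 and in 3·ln(1 + 2y) is 8.
Lower-order terms cancel with the polynomial part, so the numerator is (16)·y^3 + o(y^3), and the limit is (16)/(1) = 16.

16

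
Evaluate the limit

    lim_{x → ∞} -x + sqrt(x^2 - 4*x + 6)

An ∞ − ∞ form. Rationalising with the conjugate, the difference becomes (-4x + 6) / (√(x^2 - 4*x + 6) + x).
For large x the denominator behaves like 2·x, so the quotient tends to -4/2 = -2.

-2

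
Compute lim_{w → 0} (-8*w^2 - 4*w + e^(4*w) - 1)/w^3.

Direct substitution gives 0/0.
Apply L'Hôpital: lim (-16*w + 4*e^(4*w) - 4)/(3*w^2), still 0/0.
Apply L'Hôpital: lim (16*e^(4*w) - 16)/(6*w), still 0/0.
After 3 applications of L'Hôpital's rule the quotient is (64*e^(4*w))/(6); substituting w = 0 gives 32/3.

32/3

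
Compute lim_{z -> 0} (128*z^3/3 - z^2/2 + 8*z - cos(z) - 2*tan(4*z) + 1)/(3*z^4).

-1/72

Substitution gives 0/0; apply L'Hôpital's rule 4 times.
After differentiating numerator and denominator 4 times the quotient is (-cos(z) - 12288*tan(4*z)^5 - 20480*tan(4*z)^3 - 8192*tan(4*z))/(72); at z = 0 this is -1/72.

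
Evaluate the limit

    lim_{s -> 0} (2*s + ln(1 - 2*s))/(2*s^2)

-1

Direct substitution gives 0/0.
Apply L'Hôpital: lim (2 - 2/(1 - 2*s))/(4*s), still 0/0.
After 2 applications of L'Hôpital's rule the quotient is (-4/(1 - 2*s)^2)/(4); substituting s = 0 gives -1.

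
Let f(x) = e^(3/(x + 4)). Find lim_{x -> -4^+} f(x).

As x → -4⁺, 3/(x + 4) → +∞, so e^(3/(x + 4)) → ∞.

∞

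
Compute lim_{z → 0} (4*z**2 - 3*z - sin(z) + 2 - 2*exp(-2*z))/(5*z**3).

Substitution gives 0/0; apply L'Hôpital's rule 3 times.
After differentiating numerator and denominator 3 times the quotient is (cos(z) + 16*e^(-2*z))/(30); at z = 0 this is 17/30.

17/30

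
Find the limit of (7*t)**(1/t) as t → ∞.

Base → ∞ and exponent → 0: an ∞^0 form.
Take logs: (1/t)·ln(7·t^1) = (ln 7 + 1·ln t)/t → 0.
So the limit is e^0 = 1.

1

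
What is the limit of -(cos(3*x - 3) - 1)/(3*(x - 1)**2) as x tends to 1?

Direct substitution gives 0/0.
Apply L'Hôpital: lim (-3*sin(3*x - 3))/(6 - 6*x), still 0/0.
After 2 applications of L'Hôpital's rule the quotient is (-9*cos(3*x - 3))/(-6); substituting x = 1 gives 3/2.

3/2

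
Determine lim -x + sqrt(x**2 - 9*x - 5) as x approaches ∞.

-9/2

This has the form ∞ − ∞. Multiply and divide by the conjugate √(x^2 - 9*x - 5) + x.
That gives (-9x - 5) / (√(x^2 - 9*x - 5) + x).
Divide numerator and denominator by x: the limit is -9/(2·1) = -9/2.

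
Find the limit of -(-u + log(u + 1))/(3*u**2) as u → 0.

1/6

Direct substitution gives 0/0.
Apply L'Hôpital: lim (-1 + 1/(u + 1))/(-6*u), still 0/0.
After 2 applications of L'Hôpital's rule the quotient is (-1/(u + 1)^2)/(-6); substituting u = 0 gives 1/6.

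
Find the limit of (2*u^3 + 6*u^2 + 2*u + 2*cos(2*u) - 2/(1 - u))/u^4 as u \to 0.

-2/3

Substitution gives 0/0 (the numerator vanishes to order 4).
Expand each term to order u^4: the coefficient of u^4 in -2·1/(1 - u) is -2 and in 2·cos(2u) is 4/3.
Lower-order terms cancel with the polynomial part, so the numerator is (-2/3)·u^4 + o(u^4), and the limit is (-2/3)/(1) = -2/3.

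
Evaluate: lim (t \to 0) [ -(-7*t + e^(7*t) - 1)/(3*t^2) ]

-49/6

Direct substitution gives 0/0.
Apply L'Hôpital: lim (7*e^(7*t) - 7)/(-6*t), still 0/0.
After 2 applications of L'Hôpital's rule the quotient is (49*e^(7*t))/(-6); substituting t = 0 gives -49/6.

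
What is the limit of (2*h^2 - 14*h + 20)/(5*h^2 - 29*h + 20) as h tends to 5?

Direct substitution gives 0/0, so factor. Both numerator and denominator have (h - 5) as a factor.
After cancelling, the expression reduces to (2*h - 4)/(5*h - 4).
Substituting h = 5 gives 2/7.

2/7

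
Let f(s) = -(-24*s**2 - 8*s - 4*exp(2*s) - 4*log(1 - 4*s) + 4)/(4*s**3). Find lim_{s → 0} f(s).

-20

Substitution gives 0/0; apply L'Hôpital's rule 3 times.
After differentiating numerator and denominator 3 times the quotient is (-32*e^(2*s) - 512/(4*s - 1)^3)/(-24); at s = 0 this is -20.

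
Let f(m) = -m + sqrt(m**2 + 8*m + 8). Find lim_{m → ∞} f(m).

An ∞ − ∞ form. Rationalising with the conjugate, the difference becomes (8m + 8) / (√(m^2 + 8*m + 8) + m).
For large m the denominator behaves like 2·m, so the quotient tends to 8/2 = 4.

4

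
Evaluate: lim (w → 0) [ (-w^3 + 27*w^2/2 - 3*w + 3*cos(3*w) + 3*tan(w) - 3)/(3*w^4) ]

Substitution gives 0/0; apply L'Hôpital's rule 4 times.
After differentiating numerator and denominator 4 times the quotient is (243*cos(3*w) + 72*tan(w)^5 + 120*tan(w)^3 + 48*tan(w))/(72); at w = 0 this is 27/8.

27/8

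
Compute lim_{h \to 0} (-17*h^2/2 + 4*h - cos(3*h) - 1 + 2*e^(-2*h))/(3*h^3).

-8/9

Substitution gives 0/0; apply L'Hôpital's rule 3 times.
After differentiating numerator and denominator 3 times the quotient is (-27*sin(3*h) - 16*e^(-2*h))/(18); at h = 0 this is -8/9.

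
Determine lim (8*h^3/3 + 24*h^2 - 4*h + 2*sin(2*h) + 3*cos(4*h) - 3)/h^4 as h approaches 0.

Substitution gives 0/0; apply L'Hôpital's rule 4 times.
After differentiating numerator and denominator 4 times the quotient is (32*sin(2*h) + 768*cos(4*h))/(24); at h = 0 this is 32.

32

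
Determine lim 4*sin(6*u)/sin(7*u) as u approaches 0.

Substitution gives 0/0.
Divide numerator and denominator by u: sin(6u)/u → 6 and sin(7u)/u → 7, so the limit is 4·6/7 = 24/7.

24/7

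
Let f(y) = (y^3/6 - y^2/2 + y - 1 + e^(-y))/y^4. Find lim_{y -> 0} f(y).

1/24

Direct substitution gives 0/0.
Apply L'Hôpital: lim (y^2/2 - y + 1 - e^(-y))/(4*y^3), still 0/0.
Apply L'Hôpital: lim (y - 1 + e^(-y))/(12*y^2), still 0/0.
Apply L'Hôpital: lim (1 - e^(-y))/(24*y), still 0/0.
After 4 applications of L'Hôpital's rule the quotient is (e^(-y))/(24); substituting y = 0 gives 1/24.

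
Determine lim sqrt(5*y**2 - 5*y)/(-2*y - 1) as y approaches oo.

For large |y|, √(5*y^2 - 5*y) ≈ √5·|y| and the denominator ≈ -2y.
Since y → +∞, |y| = y, giving √5/(-2) = -√(5)/2.

-√(5)/2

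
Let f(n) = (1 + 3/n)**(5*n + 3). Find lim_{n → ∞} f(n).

Write it as [(1 + 3/n)^n]^(5) · (1 + 3/n)^(3). The bracketed term tends to e^(3) and the second factor to 1, so the limit is e^(15).

e^(15)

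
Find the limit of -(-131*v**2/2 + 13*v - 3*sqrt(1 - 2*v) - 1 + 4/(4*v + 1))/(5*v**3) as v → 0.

509/10

Substitution gives 0/0; apply L'Hôpital's rule 3 times.
After differentiating numerator and denominator 3 times the quotient is (-1536/(4*v + 1)^4 + 9/(1 - 2*v)^(5/2))/(-30); at v = 0 this is 509/10.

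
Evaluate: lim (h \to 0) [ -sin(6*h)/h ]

Substitution gives 0/0.
Write it as (6/(-1))·sin(6h)/(6h); since sin(u)/u → 1, the limit is -6.

-6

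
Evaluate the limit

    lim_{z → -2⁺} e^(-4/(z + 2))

0

As z → -2⁺, -4/(z + 2) → −∞, so e^(-4/(z + 2)) → 0.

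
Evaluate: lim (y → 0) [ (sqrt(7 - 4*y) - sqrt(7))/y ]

Substitution gives 0/0. Multiply numerator and denominator by the conjugate √(7 - 4y) + √7.
The numerator becomes (7 - 4y) − 7 = -4y, so the expression simplifies to -4/(√(7 - 4y) + √7).
Letting y → 0 gives -4/(2√7) = -2*√(7)/7.

-2*√(7)/7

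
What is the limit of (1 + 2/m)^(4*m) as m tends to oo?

e^(8)

The base → 1 and the exponent → ∞: a 1^∞ form.
Take logarithms: (4m)·ln(1 + 2/m). Since ln(1+u) ~ u for small u, this behaves like (4m)·(2/m) → 8.
So the limit is e^(8).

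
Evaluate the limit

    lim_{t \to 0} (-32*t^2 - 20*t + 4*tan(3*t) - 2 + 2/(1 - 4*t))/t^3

164

Substitution gives 0/0; apply L'Hôpital's rule 3 times.
After differentiating numerator and denominator 3 times the quotient is (648*tan(3*t)^2/cos(3*t)^2 + 216/cos(3*t)^2 + 768/(4*t - 1)^4)/(6); at t = 0 this is 164.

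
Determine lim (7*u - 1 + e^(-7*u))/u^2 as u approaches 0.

49/2

Direct substitution gives 0/0.
Apply L'Hôpital: lim (7 - 7*e^(-7*u))/(2*u), still 0/0.
After 2 applications of L'Hôpital's rule the quotient is (49*e^(-7*u))/(2); substituting u = 0 gives 49/2.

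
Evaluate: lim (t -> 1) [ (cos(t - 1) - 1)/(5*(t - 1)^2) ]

Direct substitution gives 0/0.
Apply L'Hôpital: lim (-sin(t - 1))/(10*t - 10), still 0/0.
After 2 applications of L'Hôpital's rule the quotient is (-cos(t - 1))/(10); substituting t = 1 gives -1/10.

-1/10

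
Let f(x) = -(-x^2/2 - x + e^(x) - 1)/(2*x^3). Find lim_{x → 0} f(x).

-1/12

Direct substitution gives 0/0.
Apply L'Hôpital: lim (-x + e^(x) - 1)/(-6*x^2), still 0/0.
Apply L'Hôpital: lim (e^(x) - 1)/(-12*x), still 0/0.
After 3 applications of L'Hôpital's rule the quotient is (e^(x))/(-12); substituting x = 0 gives -1/12.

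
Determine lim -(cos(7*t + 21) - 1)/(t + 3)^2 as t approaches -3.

49/2

Direct substitution gives 0/0.
Apply L'Hôpital: lim (-7*sin(7*t + 21))/(-2*t - 6), still 0/0.
After 2 applications of L'Hôpital's rule the quotient is (-49*cos(7*t + 21))/(-2); substituting t = -3 gives 49/2.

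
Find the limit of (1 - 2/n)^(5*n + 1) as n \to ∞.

e^(-10)

Let L be the limit and take ln: ln L = lim (5n + 1)·ln(1 - 2/n) = lim (5n + 1)·(-2/n + O(1/n²)) = -10.
Hence L = e^(-10).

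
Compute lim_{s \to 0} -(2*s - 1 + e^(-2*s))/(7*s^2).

-2/7

Direct substitution gives 0/0.
Apply L'Hôpital: lim (2 - 2*e^(-2*s))/(-14*s), still 0/0.
After 2 applications of L'Hôpital's rule the quotient is (4*e^(-2*s))/(-14); substituting s = 0 gives -2/7.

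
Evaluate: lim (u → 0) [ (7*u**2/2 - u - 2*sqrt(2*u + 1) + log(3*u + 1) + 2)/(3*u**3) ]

Substitution gives 0/0 (the numerator vanishes to order 3).
Expand each term to order u^3: the coefficient of u^3 in -2·√(1 + 2u) is -1 and in ln(1 + 3u) is 9.
Lower-order terms cancel with the polynomial part, so the numerator is (8)·u^3 + o(u^3), and the limit is (8)/(3) = 8/3.

8/3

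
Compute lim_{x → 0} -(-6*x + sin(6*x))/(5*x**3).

36/5

Direct substitution gives 0/0.
Apply L'Hôpital: lim (6*cos(6*x) - 6)/(-15*x^2), still 0/0.
Apply L'Hôpital: lim (-36*sin(6*x))/(-30*x), still 0/0.
After 3 applications of L'Hôpital's rule the quotient is (-216*cos(6*x))/(-30); substituting x = 0 gives 36/5.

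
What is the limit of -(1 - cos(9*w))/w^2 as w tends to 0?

-81/2

Substitution gives 0/0.
Use (1 − cos u)/u² → 1/2 with u = 9w: the limit is 9²/(2·(-1)) = -81/2.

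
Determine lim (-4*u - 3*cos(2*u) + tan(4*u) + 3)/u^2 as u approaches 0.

Substitution gives 0/0; apply L'Hôpital's rule 2 times.
After differentiating numerator and denominator 2 times the quotient is (32*sin(4*u)/cos(4*u)^3 + 12*cos(2*u))/(2); at u = 0 this is 6.

6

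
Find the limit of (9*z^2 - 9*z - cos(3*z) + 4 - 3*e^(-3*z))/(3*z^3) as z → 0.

Substitution gives 0/0; apply L'Hôpital's rule 3 times.
After differentiating numerator and denominator 3 times the quotient is (-27*sin(3*z) + 81*e^(-3*z))/(18); at z = 0 this is 9/2.

9/2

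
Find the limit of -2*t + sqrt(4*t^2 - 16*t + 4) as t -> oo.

-4

An ∞ − ∞ form. Rationalising with the conjugate, the difference becomes (-16t + 4) / (√(4*t^2 - 16*t + 4) + 2t).
For large t the denominator behaves like 2·2t, so the quotient tends to -16/4 = -4.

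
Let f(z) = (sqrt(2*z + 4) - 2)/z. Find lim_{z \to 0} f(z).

A 0/0 form; rationalise with √(4 + 2z) + √4. This collapses the numerator to 2z, leaving 2/(√(4 + 2z) + √4) → 2/(2√4) = 1/2.

1/2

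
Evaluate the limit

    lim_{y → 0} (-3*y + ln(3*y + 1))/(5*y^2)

Direct substitution gives 0/0.
Apply L'Hôpital: lim (-3 + 3/(3*y + 1))/(10*y), still 0/0.
After 2 applications of L'Hôpital's rule the quotient is (-9/(3*y + 1)^2)/(10); substituting y = 0 gives -9/10.

-9/10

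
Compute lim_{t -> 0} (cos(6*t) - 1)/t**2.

Direct substitution gives 0/0.
Apply L'Hôpital: lim (-6*sin(6*t))/(2*t), still 0/0.
After 2 applications of L'Hôpital's rule the quotient is (-36*cos(6*t))/(2); substituting t = 0 gives -18.

-18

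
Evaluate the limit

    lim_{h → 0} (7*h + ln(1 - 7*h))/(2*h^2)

-49/4

Direct substitution gives 0/0.
Apply L'Hôpital: lim (7 - 7/(1 - 7*h))/(4*h), still 0/0.
After 2 applications of L'Hôpital's rule the quotient is (-49/(1 - 7*h)^2)/(4); substituting h = 0 gives -49/4.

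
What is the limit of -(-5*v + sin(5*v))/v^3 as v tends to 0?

125/6

Direct substitution gives 0/0.
Apply L'Hôpital: lim (5*cos(5*v) - 5)/(-3*v^2), still 0/0.
Apply L'Hôpital: lim (-25*sin(5*v))/(-6*v), still 0/0.
After 3 applications of L'Hôpital's rule the quotient is (-125*cos(5*v))/(-6); substituting v = 0 gives 125/6.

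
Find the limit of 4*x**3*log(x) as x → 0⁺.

0

This is a 0·(−∞) form. Rewrite as 4·ln(x) / x^(−3) and apply L'Hôpital:
the derivative quotient is 4·(1/x) / (−3·x^(−4)) = (-4/3)·x^3 → 0.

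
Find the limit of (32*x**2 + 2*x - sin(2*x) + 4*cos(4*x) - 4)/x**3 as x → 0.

4/3

Substitution gives 0/0; apply L'Hôpital's rule 3 times.
After differentiating numerator and denominator 3 times the quotient is (256*sin(4*x) + 8*cos(2*x))/(6); at x = 0 this is 4/3.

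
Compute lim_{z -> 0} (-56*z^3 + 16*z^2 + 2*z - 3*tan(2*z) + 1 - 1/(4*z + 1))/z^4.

Substitution gives 0/0 (the numerator vanishes to order 4).
Expand each term to order z^4: the coefficient of z^4 in −1/(1 + 4z) is -256 and in -3·tan(2z) is 0.
Lower-order terms cancel with the polynomial part, so the numerator is (-256)·z^4 + o(z^4), and the limit is (-256)/(1) = -256.

-256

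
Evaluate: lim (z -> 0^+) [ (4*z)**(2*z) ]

Base → 0⁺ and exponent → 0⁺: a 0^0 form.
Take logs: 2z·ln(4z). This is 0·(−∞); rewriting as ln(4z)/(1/(2z)) and applying L'Hôpital gives 0.
Hence the limit is e^0 = 1.

1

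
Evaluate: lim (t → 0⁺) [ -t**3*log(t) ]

0

This is a 0·(−∞) form. Rewrite as -1·ln(t) / t^(−3) and apply L'Hôpital:
the derivative quotient is -1·(1/t) / (−3·t^(−4)) = (1/3)·t^3 → 0.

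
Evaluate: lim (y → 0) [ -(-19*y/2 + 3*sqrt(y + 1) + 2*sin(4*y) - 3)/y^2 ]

Substitution gives 0/0; apply L'Hôpital's rule 2 times.
After differentiating numerator and denominator 2 times the quotient is (-32*sin(4*y) - 3/(4*(y + 1)^(3/2)))/(-2); at y = 0 this is 3/8.

3/8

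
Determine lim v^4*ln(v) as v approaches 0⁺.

0

This is a 0·(−∞) form. Rewrite as 1·ln(v) / v^(−4) and apply L'Hôpital:
the derivative quotient is 1·(1/v) / (−4·v^(−5)) = (-1/4)·v^4 → 0.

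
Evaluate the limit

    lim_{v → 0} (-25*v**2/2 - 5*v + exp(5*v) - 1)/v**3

125/6

Direct substitution gives 0/0.
Apply L'Hôpital: lim (-25*v + 5*e^(5*v) - 5)/(3*v^2), still 0/0.
Apply L'Hôpital: lim (25*e^(5*v) - 25)/(6*v), still 0/0.
After 3 applications of L'Hôpital's rule the quotient is (125*e^(5*v))/(6); substituting v = 0 gives 125/6.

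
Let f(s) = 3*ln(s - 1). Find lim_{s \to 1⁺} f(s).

As s → 1⁺, s - 1 → 0⁺ and ln(s - 1) → −∞.
Multiplying by 3 gives -∞.

-∞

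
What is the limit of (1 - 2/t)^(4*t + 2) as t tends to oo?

e^(-8)

The base → 1 and the exponent → ∞: a 1^∞ form.
Take logarithms: (4t + 2)·ln(1 - 2/t). Since ln(1+u) ~ u for small u, this behaves like (4t)·(-2/t) → -8.
So the limit is e^(-8).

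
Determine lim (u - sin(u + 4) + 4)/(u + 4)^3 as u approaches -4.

1/6

Direct substitution gives 0/0.
Apply L'Hôpital: lim (1 - cos(u + 4))/(3*(u + 4)^2), still 0/0.
Apply L'Hôpital: lim (sin(u + 4))/(6*u + 24), still 0/0.
After 3 applications of L'Hôpital's rule the quotient is (cos(u + 4))/(6); substituting u = -4 gives 1/6.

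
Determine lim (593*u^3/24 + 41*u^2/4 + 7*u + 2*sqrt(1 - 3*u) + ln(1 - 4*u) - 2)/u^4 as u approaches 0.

-4501/64

Substitution gives 0/0 (the numerator vanishes to order 4).
Expand each term to order u^4: the coefficient of u^4 in 2·√(1 - 3u) is -405/64 and in ln(1 - 4u) is -64.
Lower-order terms cancel with the polynomial part, so the numerator is (-4501/64)·u^4 + o(u^4), and the limit is (-4501/64)/(1) = -4501/64.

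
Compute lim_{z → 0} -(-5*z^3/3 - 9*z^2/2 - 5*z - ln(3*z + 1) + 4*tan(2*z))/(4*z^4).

-81/16

Substitution gives 0/0; apply L'Hôpital's rule 4 times.
After differentiating numerator and denominator 4 times the quotient is (1536*tan(2*z)^3/cos(2*z)^2 + 1024*tan(2*z)/cos(2*z)^2 + 486/(3*z + 1)^4)/(-96); at z = 0 this is -81/16.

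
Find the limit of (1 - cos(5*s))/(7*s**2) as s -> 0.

Substitution gives 0/0.
Use (1 − cos u)/u² → 1/2 with u = 5s: the limit is 5²/(2·7) = 25/14.

25/14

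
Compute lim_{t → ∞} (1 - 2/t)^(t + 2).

e^(-2)

The base → 1 and the exponent → ∞: a 1^∞ form.
Take logarithms: (t + 2)·ln(1 - 2/t). Since ln(1+u) ~ u for small u, this behaves like (t)·(-2/t) → -2.
So the limit is e^(-2).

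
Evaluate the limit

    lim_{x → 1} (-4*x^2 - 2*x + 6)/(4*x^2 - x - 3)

-10/7

Since x = 1 makes numerator and denominator zero, (x - 1) divides both.
Cancelling it gives (-4*x - 6)/(4*x + 3); now plug in x = 1 to get -10/7.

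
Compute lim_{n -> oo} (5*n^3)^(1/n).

Base → ∞ and exponent → 0: an ∞^0 form.
Take logs: (1/n)·ln(5·n^3) = (ln 5 + 3·ln n)/n → 0.
So the limit is e^0 = 1.

1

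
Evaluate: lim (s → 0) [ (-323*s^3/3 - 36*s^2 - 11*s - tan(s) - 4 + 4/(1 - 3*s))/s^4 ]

Substitution gives 0/0; apply L'Hôpital's rule 4 times.
After differentiating numerator and denominator 4 times the quotient is (8*tan(s)/cos(s)^2 - 24*tan(s)/cos(s)^4 - 7776/(3*s - 1)^5)/(24); at s = 0 this is 324.

324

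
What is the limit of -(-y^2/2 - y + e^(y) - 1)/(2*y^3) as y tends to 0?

Direct substitution gives 0/0.
Apply L'Hôpital: lim (-y + e^(y) - 1)/(-6*y^2), still 0/0.
Apply L'Hôpital: lim (e^(y) - 1)/(-12*y), still 0/0.
After 3 applications of L'Hôpital's rule the quotient is (e^(y))/(-12); substituting y = 0 gives -1/12.

-1/12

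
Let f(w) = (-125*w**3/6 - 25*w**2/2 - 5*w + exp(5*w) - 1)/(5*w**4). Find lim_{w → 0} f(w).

Direct substitution gives 0/0.
Apply L'Hôpital: lim (-125*w^2/2 - 25*w + 5*e^(5*w) - 5)/(20*w^3), still 0/0.
Apply L'Hôpital: lim (-125*w + 25*e^(5*w) - 25)/(60*w^2), still 0/0.
Apply L'Hôpital: lim (125*e^(5*w) - 125)/(120*w), still 0/0.
After 4 applications of L'Hôpital's rule the quotient is (625*e^(5*w))/(120); substituting w = 0 gives 125/24.

125/24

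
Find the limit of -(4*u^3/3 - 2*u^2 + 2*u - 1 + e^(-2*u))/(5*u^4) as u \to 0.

-2/15

Direct substitution gives 0/0.
Apply L'Hôpital: lim (4*u^2 - 4*u + 2 - 2*e^(-2*u))/(-20*u^3), still 0/0.
Apply L'Hôpital: lim (8*u - 4 + 4*e^(-2*u))/(-60*u^2), still 0/0.
Apply L'Hôpital: lim (8 - 8*e^(-2*u))/(-120*u), still 0/0.
After 4 applications of L'Hôpital's rule the quotient is (16*e^(-2*u))/(-120); substituting u = 0 gives -2/15.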